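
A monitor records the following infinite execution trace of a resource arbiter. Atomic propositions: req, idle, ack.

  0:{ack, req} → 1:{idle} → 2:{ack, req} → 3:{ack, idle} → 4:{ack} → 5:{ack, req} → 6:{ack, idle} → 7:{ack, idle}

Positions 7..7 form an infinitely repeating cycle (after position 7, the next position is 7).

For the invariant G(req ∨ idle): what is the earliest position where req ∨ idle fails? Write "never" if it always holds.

Check req ∨ idle at each position in order: 0 ✓, 1 ✓, 2 ✓, 3 ✓.
At position 4 the labels are {ack}, so req ∨ idle is false there. This is the first violation.

4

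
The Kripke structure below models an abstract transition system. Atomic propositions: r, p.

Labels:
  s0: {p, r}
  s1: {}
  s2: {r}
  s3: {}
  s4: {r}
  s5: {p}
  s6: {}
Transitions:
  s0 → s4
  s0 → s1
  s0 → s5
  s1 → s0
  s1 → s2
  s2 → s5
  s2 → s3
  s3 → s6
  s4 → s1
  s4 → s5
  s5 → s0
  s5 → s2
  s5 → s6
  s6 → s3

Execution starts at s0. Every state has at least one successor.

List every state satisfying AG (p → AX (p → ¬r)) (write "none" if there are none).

States satisfying p → AX (p → ¬r): {s0, s1, s2, s3, s4, s6}.
States satisfying AG (p → AX (p → ¬r)): {s3, s6}.

{s3, s6}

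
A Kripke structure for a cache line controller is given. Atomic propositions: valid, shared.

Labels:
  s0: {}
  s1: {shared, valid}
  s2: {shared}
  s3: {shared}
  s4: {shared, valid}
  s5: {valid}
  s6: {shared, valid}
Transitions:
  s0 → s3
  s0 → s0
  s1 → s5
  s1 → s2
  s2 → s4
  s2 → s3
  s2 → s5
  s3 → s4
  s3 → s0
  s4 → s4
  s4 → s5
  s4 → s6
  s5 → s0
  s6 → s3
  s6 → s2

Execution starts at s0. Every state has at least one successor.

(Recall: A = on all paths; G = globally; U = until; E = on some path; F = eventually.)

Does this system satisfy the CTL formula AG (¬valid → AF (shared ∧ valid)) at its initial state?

No

States satisfying ¬valid → AF (shared ∧ valid): {s1, s4, s5, s6}.
States satisfying AG (¬valid → AF (shared ∧ valid)): ∅.
s0 is reachable from s0 and violates ¬valid → AF (shared ∧ valid), so AG fails at s0.
s0 ∉ Sat(AG (¬valid → AF (shared ∧ valid))).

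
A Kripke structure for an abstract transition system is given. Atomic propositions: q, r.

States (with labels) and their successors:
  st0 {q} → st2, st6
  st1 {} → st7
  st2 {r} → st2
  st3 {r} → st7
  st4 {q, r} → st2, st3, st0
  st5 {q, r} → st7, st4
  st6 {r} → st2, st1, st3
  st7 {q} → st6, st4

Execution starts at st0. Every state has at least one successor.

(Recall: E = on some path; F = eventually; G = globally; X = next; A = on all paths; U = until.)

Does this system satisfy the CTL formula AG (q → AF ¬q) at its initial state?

States satisfying q → AF ¬q: {st0, st1, st2, st3, st4, st5, st6, st7}.
States satisfying AG (q → AF ¬q): {st0, st1, st2, st3, st4, st5, st6, st7}.
Every state reachable from st0 satisfies q → AF ¬q.
st0 ∈ Sat(AG (q → AF ¬q)).

Holds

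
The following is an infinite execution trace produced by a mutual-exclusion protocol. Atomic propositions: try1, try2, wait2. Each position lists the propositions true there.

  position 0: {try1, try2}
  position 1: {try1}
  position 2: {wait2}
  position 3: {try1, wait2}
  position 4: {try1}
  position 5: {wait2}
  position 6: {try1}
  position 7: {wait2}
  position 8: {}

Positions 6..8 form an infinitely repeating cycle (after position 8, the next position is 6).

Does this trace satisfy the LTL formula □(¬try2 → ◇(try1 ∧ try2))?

Does not hold

¬try2 → ◇(try1 ∧ try2) must hold at every position from 0 onward. It fails at position 1, so □(¬try2 → ◇(try1 ∧ try2)) is false.
Positions where ¬try2 holds: 1, 2, 3, 4, 5, 6, 7, 8.
Check ◇(try1 ∧ try2) at each: 1→fails, 2→fails, 3→fails, 4→fails, 5→fails, 6→fails, 7→fails, 8→fails.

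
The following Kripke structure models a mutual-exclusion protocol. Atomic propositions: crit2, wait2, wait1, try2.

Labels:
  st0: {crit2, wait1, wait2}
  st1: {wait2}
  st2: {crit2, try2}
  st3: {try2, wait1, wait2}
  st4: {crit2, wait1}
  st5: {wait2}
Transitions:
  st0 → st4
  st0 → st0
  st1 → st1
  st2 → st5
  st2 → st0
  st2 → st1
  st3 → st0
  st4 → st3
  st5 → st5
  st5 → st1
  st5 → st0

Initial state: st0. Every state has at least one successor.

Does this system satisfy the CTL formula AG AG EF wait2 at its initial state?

States satisfying AG EF wait2: {st0, st1, st2, st3, st4, st5}.
States satisfying AG AG EF wait2: {st0, st1, st2, st3, st4, st5}.
Every state reachable from st0 satisfies AG EF wait2.
st0 ∈ Sat(AG AG EF wait2).

Satisfied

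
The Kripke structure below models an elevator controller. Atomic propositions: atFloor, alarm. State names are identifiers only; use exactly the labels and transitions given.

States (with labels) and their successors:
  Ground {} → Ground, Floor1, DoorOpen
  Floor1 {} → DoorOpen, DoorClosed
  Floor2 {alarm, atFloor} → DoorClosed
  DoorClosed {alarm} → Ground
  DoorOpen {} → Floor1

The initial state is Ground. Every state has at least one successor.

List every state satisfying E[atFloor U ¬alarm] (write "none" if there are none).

States satisfying atFloor: {Floor2}.
States satisfying ¬alarm: {Ground, Floor1, DoorOpen}.
States satisfying E[atFloor U ¬alarm]: {Ground, Floor1, DoorOpen}.

{Ground, Floor1, DoorOpen}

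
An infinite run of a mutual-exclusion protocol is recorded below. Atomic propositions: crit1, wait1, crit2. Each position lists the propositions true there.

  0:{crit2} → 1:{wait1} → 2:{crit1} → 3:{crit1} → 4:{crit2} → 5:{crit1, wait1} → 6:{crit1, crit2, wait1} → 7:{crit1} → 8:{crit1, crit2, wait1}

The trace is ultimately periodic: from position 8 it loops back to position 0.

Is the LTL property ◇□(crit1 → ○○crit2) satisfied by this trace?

□(crit1 → ○○crit2) is false at every position 0..8, so it never becomes true and ◇□(crit1 → ○○crit2) fails.

Does not hold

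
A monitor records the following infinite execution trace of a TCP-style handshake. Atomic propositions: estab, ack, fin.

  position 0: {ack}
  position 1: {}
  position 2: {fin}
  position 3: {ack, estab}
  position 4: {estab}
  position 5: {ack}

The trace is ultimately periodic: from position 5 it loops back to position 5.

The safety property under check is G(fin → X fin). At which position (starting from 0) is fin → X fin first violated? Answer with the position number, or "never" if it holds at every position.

2

Check fin → X fin at each position in order: 0 ✓, 1 ✓.
At position 2 the labels are {fin} and the next position 3 has {ack, estab}, so fin → X fin is false there. This is the first violation.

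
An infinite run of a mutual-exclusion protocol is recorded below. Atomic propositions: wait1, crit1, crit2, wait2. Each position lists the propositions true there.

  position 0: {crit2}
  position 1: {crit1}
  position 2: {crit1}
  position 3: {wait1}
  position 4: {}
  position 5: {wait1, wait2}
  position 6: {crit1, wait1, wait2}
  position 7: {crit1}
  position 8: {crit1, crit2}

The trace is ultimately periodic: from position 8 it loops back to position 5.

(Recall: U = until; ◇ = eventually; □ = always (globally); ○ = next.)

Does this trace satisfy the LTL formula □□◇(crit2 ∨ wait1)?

□◇(crit2 ∨ wait1) holds at every position 0..8, and those are all positions ever visited, so □□◇(crit2 ∨ wait1) holds.

Yes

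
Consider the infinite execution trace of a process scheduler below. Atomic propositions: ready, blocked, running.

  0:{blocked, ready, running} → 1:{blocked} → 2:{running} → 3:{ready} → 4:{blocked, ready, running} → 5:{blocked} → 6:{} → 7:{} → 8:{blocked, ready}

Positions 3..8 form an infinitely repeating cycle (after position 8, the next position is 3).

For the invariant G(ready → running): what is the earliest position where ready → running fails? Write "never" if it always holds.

3

Check ready → running at each position in order: 0 ✓, 1 ✓, 2 ✓.
At position 3 the labels are {ready}, so ready → running is false there. This is the first violation.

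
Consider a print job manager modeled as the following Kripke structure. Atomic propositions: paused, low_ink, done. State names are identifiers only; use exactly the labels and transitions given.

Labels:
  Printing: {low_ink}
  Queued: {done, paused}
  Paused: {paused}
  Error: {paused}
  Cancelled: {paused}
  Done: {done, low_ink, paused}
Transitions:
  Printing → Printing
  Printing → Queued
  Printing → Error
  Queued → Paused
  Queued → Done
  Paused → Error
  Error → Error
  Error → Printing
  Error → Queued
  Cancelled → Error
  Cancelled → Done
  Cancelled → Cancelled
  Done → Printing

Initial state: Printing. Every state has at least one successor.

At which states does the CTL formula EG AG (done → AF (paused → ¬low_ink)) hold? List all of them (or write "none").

{Printing, Queued, Paused, Error, Cancelled, Done}

States satisfying AG (done → AF (paused → ¬low_ink)): {Printing, Queued, Paused, Error, Cancelled, Done}.
States satisfying EG AG (done → AF (paused → ¬low_ink)): {Printing, Queued, Paused, Error, Cancelled, Done}.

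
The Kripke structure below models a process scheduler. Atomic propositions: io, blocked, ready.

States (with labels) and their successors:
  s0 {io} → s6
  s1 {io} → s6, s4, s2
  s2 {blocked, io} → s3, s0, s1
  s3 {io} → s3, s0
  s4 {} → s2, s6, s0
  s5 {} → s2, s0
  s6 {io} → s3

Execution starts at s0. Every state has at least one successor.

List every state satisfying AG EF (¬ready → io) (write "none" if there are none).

{s0, s1, s2, s3, s4, s5, s6}

States satisfying EF (¬ready → io): {s0, s1, s2, s3, s4, s5, s6}.
States satisfying AG EF (¬ready → io): {s0, s1, s2, s3, s4, s5, s6}.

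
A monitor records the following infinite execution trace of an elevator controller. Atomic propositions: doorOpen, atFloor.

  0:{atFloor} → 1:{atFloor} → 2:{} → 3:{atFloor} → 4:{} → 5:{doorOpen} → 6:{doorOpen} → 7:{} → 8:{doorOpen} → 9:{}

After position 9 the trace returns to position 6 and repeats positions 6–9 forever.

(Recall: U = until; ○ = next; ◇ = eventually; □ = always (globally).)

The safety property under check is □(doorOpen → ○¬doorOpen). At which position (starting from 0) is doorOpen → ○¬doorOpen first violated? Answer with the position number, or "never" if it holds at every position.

Check doorOpen → ○¬doorOpen at each position in order: 0 ✓, 1 ✓, 2 ✓, 3 ✓, 4 ✓.
At position 5 the labels are {doorOpen} and the next position 6 has {doorOpen}, so doorOpen → ○¬doorOpen is false there. This is the first violation.

5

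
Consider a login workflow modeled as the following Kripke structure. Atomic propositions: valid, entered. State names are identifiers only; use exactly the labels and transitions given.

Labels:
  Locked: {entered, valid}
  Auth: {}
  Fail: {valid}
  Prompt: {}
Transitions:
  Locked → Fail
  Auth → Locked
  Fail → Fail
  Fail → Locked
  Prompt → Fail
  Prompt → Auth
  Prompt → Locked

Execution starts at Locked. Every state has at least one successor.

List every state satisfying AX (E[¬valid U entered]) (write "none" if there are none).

States satisfying E[¬valid U entered]: {Locked, Auth, Prompt}.
States satisfying AX (E[¬valid U entered]): {Auth}.

{Auth}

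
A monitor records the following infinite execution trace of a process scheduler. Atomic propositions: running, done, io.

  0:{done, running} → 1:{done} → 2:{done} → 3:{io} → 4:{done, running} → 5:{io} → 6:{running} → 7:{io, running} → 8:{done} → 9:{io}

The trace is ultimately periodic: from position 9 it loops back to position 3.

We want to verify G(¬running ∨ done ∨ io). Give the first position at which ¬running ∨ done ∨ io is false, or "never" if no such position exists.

6

Check ¬running ∨ done ∨ io at each position in order: 0 ✓, 1 ✓, 2 ✓, 3 ✓, 4 ✓, 5 ✓.
At position 6 the labels are {running}, so ¬running ∨ done ∨ io is false there. This is the first violation.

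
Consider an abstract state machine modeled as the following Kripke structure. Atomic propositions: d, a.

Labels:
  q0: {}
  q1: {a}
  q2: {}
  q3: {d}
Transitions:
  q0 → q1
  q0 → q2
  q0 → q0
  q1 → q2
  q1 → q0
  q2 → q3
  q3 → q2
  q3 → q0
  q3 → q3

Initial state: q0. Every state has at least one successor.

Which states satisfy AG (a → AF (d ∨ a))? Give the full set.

States satisfying a → AF (d ∨ a): {q0, q1, q2, q3}.
States satisfying AG (a → AF (d ∨ a)): {q0, q1, q2, q3}.

{q0, q1, q2, q3}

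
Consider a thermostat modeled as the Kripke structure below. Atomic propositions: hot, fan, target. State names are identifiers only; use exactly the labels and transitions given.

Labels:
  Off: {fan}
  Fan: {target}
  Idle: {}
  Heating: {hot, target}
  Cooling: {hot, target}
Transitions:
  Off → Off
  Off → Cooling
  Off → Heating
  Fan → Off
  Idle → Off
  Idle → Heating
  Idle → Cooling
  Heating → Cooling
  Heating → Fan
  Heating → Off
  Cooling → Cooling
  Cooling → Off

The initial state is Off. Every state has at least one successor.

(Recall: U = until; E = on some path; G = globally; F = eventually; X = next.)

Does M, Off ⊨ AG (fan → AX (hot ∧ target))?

States satisfying fan → AX (hot ∧ target): {Fan, Idle, Heating, Cooling}.
States satisfying AG (fan → AX (hot ∧ target)): ∅.
Off is reachable from Off and violates fan → AX (hot ∧ target), so AG fails at Off.
Off ∉ Sat(AG (fan → AX (hot ∧ target))).

Violated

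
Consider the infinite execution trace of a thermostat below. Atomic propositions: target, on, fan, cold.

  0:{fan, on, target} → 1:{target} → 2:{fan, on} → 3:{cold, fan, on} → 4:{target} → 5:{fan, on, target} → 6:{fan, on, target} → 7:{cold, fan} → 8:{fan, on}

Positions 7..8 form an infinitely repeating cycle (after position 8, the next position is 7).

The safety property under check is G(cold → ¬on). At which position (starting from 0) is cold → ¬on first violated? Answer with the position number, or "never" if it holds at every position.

Check cold → ¬on at each position in order: 0 ✓, 1 ✓, 2 ✓.
At position 3 the labels are {cold, fan, on}, so cold → ¬on is false there. This is the first violation.

3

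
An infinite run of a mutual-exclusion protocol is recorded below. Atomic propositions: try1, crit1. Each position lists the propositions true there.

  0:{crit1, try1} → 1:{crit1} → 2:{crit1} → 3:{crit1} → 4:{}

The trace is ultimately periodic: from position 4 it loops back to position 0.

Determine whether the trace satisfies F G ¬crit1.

Violated

G ¬crit1 is false at every position 0..4, so it never becomes true and F G ¬crit1 fails.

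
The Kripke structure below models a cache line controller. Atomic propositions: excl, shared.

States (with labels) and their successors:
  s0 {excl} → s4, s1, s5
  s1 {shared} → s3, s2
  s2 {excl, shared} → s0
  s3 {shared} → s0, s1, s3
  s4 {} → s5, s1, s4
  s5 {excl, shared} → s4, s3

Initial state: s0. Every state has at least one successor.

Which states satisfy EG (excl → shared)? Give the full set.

{s1, s3, s4, s5}

States satisfying excl → shared: {s1, s2, s3, s4, s5}.
States satisfying EG (excl → shared): {s1, s3, s4, s5}.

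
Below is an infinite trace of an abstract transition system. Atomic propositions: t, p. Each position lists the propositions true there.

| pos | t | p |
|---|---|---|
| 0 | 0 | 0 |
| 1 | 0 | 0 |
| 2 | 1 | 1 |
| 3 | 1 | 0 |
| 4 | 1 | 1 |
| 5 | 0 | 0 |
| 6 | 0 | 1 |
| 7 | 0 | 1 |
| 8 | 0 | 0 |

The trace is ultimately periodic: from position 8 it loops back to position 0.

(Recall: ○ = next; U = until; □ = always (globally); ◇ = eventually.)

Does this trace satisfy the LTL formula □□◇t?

□◇t holds at every position 0..8, and those are all positions ever visited, so □□◇t holds.

Holds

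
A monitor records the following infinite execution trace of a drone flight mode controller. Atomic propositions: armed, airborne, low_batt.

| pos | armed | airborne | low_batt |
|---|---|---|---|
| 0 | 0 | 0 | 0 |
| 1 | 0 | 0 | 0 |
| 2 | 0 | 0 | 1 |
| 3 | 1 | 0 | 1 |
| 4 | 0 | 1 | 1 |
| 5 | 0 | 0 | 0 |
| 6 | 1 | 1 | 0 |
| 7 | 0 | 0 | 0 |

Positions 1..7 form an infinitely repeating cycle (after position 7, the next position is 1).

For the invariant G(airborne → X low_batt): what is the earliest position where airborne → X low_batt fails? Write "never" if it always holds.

Check airborne → X low_batt at each position in order: 0 ✓, 1 ✓, 2 ✓, 3 ✓.
At position 4 the labels are {airborne, low_batt} and the next position 5 has {}, so airborne → X low_batt is false there. This is the first violation.

4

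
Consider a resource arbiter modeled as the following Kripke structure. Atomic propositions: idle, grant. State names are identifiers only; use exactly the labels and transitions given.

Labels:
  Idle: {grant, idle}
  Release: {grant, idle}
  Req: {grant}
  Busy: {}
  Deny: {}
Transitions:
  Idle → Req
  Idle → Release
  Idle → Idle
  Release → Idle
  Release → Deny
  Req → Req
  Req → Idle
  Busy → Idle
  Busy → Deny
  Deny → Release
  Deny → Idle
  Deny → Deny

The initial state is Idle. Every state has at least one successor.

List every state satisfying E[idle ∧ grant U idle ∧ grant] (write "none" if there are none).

{Idle, Release}

States satisfying idle ∧ grant: {Idle, Release}.
States satisfying E[idle ∧ grant U idle ∧ grant]: {Idle, Release}.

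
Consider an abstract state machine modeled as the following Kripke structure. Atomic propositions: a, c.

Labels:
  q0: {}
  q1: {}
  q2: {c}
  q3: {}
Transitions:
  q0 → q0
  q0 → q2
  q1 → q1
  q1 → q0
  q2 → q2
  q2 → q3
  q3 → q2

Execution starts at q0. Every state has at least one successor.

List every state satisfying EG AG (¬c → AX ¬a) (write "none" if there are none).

{q0, q1, q2, q3}

States satisfying AG (¬c → AX ¬a): {q0, q1, q2, q3}.
States satisfying EG AG (¬c → AX ¬a): {q0, q1, q2, q3}.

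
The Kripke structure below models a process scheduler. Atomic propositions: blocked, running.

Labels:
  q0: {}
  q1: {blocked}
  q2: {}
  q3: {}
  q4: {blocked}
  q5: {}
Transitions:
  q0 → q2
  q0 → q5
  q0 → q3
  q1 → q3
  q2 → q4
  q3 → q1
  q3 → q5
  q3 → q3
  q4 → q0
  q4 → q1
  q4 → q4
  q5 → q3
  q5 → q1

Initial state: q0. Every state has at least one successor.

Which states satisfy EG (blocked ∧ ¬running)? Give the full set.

States satisfying blocked ∧ ¬running: {q1, q4}.
States satisfying EG (blocked ∧ ¬running): {q4}.

{q4}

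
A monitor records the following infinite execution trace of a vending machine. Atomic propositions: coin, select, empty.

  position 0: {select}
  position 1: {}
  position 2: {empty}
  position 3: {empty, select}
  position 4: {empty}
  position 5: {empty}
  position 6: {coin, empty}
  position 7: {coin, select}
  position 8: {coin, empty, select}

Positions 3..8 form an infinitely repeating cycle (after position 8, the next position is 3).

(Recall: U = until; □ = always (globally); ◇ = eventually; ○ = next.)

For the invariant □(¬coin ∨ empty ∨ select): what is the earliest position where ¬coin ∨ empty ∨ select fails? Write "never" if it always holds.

¬coin ∨ empty ∨ select holds at every position 0..8, and those are all the positions the trace ever visits, so the invariant □(¬coin ∨ empty ∨ select) is never violated.

never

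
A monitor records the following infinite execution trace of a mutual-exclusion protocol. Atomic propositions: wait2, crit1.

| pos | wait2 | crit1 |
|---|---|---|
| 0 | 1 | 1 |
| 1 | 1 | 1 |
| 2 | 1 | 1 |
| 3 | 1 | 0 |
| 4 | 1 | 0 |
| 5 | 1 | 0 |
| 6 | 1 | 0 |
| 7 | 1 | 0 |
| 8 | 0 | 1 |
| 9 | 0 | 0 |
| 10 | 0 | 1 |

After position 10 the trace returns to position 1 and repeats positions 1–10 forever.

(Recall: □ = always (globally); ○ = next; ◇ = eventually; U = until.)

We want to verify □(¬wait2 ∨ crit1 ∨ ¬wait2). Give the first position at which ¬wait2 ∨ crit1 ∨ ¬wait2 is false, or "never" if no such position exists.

3

Check ¬wait2 ∨ crit1 ∨ ¬wait2 at each position in order: 0 ✓, 1 ✓, 2 ✓.
At position 3 the labels are {wait2}, so ¬wait2 ∨ crit1 ∨ ¬wait2 is false there. This is the first violation.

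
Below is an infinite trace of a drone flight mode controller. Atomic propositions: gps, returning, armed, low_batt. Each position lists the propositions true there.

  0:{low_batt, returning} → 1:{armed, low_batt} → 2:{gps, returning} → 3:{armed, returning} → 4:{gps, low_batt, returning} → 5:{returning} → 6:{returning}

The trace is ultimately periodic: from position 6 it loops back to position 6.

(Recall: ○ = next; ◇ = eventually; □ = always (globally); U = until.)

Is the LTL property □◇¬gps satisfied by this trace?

◇¬gps holds at every position 0..6, and those are all positions ever visited, so □◇¬gps holds.

Yes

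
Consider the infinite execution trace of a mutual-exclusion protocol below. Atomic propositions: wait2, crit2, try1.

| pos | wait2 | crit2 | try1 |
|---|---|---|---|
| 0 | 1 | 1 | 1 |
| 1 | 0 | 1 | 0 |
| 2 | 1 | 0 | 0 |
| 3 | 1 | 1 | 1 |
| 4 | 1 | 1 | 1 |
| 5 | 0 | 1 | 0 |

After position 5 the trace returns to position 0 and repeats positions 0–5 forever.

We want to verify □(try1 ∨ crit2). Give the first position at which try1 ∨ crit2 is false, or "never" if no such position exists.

Check try1 ∨ crit2 at each position in order: 0 ✓, 1 ✓.
At position 2 the labels are {wait2}, so try1 ∨ crit2 is false there. This is the first violation.

2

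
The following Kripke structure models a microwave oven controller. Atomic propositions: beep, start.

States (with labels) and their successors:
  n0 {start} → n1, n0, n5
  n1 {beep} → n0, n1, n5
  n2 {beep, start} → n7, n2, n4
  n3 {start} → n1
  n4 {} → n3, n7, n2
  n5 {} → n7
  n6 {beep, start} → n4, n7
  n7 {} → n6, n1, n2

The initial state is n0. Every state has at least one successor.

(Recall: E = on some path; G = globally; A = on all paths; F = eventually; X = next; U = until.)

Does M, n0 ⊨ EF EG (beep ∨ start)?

States satisfying EG (beep ∨ start): {n0, n1, n2, n3}.
States satisfying EF EG (beep ∨ start): {n0, n1, n2, n3, n4, n5, n6, n7}.
Some path from n0 reaches a state where EG (beep ∨ start) holds.
n0 ∈ Sat(EF EG (beep ∨ start)).

Satisfied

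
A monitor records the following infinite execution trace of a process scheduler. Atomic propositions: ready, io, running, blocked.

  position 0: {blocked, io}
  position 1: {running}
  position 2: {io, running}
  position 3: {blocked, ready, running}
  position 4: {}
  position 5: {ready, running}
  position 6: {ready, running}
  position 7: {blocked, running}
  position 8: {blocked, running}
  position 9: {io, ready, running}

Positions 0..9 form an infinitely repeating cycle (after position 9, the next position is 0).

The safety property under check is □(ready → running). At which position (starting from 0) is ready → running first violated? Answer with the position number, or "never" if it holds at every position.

never

ready → running holds at every position 0..9, and those are all the positions the trace ever visits, so the invariant □(ready → running) is never violated.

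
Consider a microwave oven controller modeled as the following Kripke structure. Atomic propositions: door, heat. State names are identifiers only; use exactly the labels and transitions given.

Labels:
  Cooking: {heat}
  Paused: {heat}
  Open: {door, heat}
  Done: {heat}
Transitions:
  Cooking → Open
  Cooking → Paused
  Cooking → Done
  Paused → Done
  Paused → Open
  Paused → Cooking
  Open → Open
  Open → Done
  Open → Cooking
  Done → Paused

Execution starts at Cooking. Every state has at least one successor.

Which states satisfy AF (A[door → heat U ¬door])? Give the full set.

States satisfying A[door → heat U ¬door]: {Cooking, Paused, Done}.
States satisfying AF (A[door → heat U ¬door]): {Cooking, Paused, Done}.

{Cooking, Paused, Done}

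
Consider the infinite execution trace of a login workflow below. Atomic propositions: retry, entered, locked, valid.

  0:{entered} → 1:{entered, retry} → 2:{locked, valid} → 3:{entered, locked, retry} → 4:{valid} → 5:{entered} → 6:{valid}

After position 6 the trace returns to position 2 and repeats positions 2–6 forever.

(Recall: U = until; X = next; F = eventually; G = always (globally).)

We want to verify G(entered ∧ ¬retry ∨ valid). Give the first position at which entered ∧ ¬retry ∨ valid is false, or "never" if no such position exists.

Check entered ∧ ¬retry ∨ valid at each position in order: 0 ✓.
At position 1 the labels are {entered, retry}, so entered ∧ ¬retry ∨ valid is false there. This is the first violation.

1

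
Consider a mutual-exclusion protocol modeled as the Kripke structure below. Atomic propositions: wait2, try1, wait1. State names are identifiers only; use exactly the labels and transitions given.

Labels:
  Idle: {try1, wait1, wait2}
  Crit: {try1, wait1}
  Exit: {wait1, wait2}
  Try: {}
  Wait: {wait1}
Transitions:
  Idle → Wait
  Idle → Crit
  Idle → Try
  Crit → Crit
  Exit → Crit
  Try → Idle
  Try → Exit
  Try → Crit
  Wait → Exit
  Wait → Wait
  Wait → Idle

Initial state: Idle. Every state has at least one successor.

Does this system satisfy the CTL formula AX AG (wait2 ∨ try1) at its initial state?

States satisfying AG (wait2 ∨ try1): {Crit, Exit}.
States satisfying AX AG (wait2 ∨ try1): {Crit, Exit}.
Idle ∉ Sat(AX AG (wait2 ∨ try1)).

Violated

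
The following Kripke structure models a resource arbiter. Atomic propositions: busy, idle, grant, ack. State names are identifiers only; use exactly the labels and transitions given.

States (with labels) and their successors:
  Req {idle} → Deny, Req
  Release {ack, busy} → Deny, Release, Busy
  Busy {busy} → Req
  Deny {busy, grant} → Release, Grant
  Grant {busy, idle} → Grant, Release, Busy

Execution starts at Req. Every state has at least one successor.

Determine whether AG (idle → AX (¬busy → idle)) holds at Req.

Holds

States satisfying idle → AX (¬busy → idle): {Req, Release, Busy, Deny, Grant}.
States satisfying AG (idle → AX (¬busy → idle)): {Req, Release, Busy, Deny, Grant}.
Every state reachable from Req satisfies idle → AX (¬busy → idle).
Req ∈ Sat(AG (idle → AX (¬busy → idle))).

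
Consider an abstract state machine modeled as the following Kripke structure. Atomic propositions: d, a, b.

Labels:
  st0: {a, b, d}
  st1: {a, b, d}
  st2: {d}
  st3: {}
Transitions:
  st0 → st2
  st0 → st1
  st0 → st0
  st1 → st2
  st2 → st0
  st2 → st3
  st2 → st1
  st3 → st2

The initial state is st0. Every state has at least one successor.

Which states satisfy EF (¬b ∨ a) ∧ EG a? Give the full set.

{st0}

States satisfying ¬b ∨ a: {st0, st1, st2, st3}.
States satisfying EF (¬b ∨ a): {st0, st1, st2, st3}.
States satisfying a: {st0, st1}.
States satisfying EG a: {st0}.
States satisfying EF (¬b ∨ a) ∧ EG a: {st0}.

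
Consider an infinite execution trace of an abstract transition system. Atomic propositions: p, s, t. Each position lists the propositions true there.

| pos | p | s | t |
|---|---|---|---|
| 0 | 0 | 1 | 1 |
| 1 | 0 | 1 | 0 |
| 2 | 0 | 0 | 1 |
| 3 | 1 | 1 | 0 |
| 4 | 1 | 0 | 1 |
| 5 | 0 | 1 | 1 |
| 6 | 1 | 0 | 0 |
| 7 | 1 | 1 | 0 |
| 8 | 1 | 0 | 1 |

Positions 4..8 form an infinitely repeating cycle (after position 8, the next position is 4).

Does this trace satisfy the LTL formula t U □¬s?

Does not hold

Walking from position 0: at position 1, □¬s has not yet held and t fails, so t U □¬s is false.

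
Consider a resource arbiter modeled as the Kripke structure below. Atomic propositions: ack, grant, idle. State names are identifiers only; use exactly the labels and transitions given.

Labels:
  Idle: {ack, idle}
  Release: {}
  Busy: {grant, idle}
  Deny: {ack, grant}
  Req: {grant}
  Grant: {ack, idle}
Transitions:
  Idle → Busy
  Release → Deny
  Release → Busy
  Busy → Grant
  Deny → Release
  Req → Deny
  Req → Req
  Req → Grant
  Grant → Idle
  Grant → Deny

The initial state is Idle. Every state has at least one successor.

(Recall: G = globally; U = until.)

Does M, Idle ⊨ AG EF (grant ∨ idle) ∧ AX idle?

Satisfied

States satisfying EF (grant ∨ idle): {Idle, Release, Busy, Deny, Req, Grant}.
States satisfying AG EF (grant ∨ idle): {Idle, Release, Busy, Deny, Req, Grant}.
States satisfying idle: {Idle, Busy, Grant}.
States satisfying AX idle: {Idle, Busy}.
States satisfying AG EF (grant ∨ idle) ∧ AX idle: {Idle, Busy}.
Idle ∈ Sat(AG EF (grant ∨ idle) ∧ AX idle).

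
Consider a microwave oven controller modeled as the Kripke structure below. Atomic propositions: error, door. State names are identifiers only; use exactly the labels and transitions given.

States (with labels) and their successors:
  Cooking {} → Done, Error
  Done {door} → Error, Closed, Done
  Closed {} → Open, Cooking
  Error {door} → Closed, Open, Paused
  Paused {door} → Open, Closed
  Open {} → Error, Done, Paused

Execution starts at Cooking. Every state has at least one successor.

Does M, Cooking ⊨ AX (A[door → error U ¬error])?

Satisfied

States satisfying A[door → error U ¬error]: {Cooking, Done, Closed, Error, Paused, Open}.
States satisfying AX (A[door → error U ¬error]): {Cooking, Done, Closed, Error, Paused, Open}.
Cooking ∈ Sat(AX (A[door → error U ¬error])).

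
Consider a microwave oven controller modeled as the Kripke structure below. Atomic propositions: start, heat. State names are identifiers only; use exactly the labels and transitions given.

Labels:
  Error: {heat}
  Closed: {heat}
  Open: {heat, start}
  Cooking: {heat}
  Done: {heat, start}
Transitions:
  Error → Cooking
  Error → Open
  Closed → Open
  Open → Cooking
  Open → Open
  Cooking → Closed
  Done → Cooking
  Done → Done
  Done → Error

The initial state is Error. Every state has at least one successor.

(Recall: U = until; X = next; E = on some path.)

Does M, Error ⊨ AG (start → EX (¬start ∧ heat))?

Yes

States satisfying start → EX (¬start ∧ heat): {Error, Closed, Open, Cooking, Done}.
States satisfying AG (start → EX (¬start ∧ heat)): {Error, Closed, Open, Cooking, Done}.
Every state reachable from Error satisfies start → EX (¬start ∧ heat).
Error ∈ Sat(AG (start → EX (¬start ∧ heat))).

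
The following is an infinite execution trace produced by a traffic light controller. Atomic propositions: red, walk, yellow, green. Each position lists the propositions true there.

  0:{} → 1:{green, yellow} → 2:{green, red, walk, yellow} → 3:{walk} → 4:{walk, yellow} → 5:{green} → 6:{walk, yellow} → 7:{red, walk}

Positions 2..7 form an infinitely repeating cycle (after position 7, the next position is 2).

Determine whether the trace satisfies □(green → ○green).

green → ○green must hold at every position from 0 onward. It fails at position 2, so □(green → ○green) is false.
Positions where green holds: 1, 2, 5.
Check ○green at each: 1→ok, 2→fails, 5→fails.

No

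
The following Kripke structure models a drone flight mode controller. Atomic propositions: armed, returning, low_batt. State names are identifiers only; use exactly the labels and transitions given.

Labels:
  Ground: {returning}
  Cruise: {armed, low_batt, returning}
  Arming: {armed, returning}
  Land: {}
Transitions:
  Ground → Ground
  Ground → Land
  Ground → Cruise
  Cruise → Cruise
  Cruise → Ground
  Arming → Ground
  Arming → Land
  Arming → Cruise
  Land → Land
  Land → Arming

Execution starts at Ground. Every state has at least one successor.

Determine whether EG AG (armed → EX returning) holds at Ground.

Satisfied

States satisfying AG (armed → EX returning): {Ground, Cruise, Arming, Land}.
States satisfying EG AG (armed → EX returning): {Ground, Cruise, Arming, Land}.
Ground ∈ Sat(EG AG (armed → EX returning)).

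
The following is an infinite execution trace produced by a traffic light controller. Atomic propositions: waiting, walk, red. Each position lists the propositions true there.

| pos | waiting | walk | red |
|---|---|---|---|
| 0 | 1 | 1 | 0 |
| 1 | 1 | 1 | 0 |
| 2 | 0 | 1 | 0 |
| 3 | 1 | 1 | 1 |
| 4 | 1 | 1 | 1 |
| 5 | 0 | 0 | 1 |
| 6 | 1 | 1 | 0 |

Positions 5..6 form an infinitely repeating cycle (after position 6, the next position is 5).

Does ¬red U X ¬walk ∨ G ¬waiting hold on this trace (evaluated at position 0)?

Walking from position 0: at position 3, X ¬walk has not yet held and ¬red fails, so ¬red U X ¬walk is false.
¬waiting must hold at every position from 0 onward. It fails at position 0, so G ¬waiting is false.
At position 0: ¬red U X ¬walk is false; G ¬waiting is false; so ¬red U X ¬walk ∨ G ¬waiting is false.

Violated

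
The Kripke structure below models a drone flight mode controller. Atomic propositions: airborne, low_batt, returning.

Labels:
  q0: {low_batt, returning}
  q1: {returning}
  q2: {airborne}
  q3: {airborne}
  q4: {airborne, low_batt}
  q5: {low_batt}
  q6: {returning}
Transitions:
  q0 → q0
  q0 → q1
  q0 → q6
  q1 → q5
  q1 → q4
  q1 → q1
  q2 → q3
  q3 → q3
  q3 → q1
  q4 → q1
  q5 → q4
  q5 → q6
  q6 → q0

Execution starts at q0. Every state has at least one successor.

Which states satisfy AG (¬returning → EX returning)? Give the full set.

States satisfying ¬returning → EX returning: {q0, q1, q3, q4, q5, q6}.
States satisfying AG (¬returning → EX returning): {q0, q1, q3, q4, q5, q6}.

{q0, q1, q3, q4, q5, q6}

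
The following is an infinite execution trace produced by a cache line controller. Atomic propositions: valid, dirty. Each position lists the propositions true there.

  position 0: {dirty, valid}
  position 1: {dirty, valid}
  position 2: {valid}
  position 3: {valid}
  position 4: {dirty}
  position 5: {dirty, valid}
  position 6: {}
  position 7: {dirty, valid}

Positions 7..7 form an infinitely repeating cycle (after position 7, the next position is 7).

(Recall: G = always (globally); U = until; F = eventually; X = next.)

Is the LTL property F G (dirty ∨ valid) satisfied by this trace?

Holds

G (dirty ∨ valid) holds at position 7, which is reachable from 0, so F G (dirty ∨ valid) holds.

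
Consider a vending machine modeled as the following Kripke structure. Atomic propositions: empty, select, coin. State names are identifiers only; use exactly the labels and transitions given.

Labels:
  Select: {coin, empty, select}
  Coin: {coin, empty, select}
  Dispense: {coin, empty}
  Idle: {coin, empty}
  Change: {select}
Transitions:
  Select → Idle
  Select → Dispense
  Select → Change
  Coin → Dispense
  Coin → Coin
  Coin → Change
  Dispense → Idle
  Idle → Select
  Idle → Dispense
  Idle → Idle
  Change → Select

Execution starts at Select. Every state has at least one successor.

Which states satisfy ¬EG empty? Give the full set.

{Change}

States satisfying empty: {Select, Coin, Dispense, Idle}.
States satisfying EG empty: {Select, Coin, Dispense, Idle}.
States satisfying ¬EG empty: {Change}.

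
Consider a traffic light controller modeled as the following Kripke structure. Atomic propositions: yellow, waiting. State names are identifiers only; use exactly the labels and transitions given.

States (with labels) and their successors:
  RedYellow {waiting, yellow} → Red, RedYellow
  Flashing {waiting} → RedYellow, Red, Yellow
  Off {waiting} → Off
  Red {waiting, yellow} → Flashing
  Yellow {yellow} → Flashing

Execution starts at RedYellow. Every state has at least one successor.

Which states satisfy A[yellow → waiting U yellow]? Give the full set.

States satisfying yellow → waiting: {RedYellow, Flashing, Off, Red}.
States satisfying yellow: {RedYellow, Red, Yellow}.
States satisfying A[yellow → waiting U yellow]: {RedYellow, Flashing, Red, Yellow}.

{RedYellow, Flashing, Red, Yellow}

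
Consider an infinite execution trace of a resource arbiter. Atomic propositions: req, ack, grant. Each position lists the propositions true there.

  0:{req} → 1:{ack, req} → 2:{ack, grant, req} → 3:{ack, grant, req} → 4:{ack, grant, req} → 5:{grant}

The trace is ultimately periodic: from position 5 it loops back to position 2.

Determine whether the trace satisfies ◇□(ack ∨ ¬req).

Holds

□(ack ∨ ¬req) holds at position 1, which is reachable from 0, so ◇□(ack ∨ ¬req) holds.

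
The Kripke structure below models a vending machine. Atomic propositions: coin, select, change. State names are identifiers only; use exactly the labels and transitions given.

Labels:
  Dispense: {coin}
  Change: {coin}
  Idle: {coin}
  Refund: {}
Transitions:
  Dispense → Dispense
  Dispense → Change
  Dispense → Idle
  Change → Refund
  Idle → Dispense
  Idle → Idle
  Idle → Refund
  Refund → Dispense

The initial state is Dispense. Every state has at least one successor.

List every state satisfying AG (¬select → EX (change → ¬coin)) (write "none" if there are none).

{Dispense, Change, Idle, Refund}

States satisfying ¬select → EX (change → ¬coin): {Dispense, Change, Idle, Refund}.
States satisfying AG (¬select → EX (change → ¬coin)): {Dispense, Change, Idle, Refund}.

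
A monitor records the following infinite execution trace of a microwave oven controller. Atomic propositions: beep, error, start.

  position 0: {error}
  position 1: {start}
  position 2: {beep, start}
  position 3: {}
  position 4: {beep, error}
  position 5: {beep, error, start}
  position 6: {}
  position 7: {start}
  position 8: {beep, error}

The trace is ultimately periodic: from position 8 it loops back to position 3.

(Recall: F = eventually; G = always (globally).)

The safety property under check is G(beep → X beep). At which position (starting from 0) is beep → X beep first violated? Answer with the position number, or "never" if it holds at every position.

2

Check beep → X beep at each position in order: 0 ✓, 1 ✓.
At position 2 the labels are {beep, start} and the next position 3 has {}, so beep → X beep is false there. This is the first violation.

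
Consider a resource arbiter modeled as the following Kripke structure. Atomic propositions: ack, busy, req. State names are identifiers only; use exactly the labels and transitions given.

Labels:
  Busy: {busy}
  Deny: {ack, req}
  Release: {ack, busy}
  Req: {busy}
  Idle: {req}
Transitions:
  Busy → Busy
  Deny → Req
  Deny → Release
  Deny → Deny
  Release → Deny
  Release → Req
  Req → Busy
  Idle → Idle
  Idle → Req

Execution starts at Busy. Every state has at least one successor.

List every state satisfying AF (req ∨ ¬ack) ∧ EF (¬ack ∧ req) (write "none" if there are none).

States satisfying req ∨ ¬ack: {Busy, Deny, Req, Idle}.
States satisfying AF (req ∨ ¬ack): {Busy, Deny, Release, Req, Idle}.
States satisfying ¬ack ∧ req: {Idle}.
States satisfying EF (¬ack ∧ req): {Idle}.
States satisfying AF (req ∨ ¬ack) ∧ EF (¬ack ∧ req): {Idle}.

{Idle}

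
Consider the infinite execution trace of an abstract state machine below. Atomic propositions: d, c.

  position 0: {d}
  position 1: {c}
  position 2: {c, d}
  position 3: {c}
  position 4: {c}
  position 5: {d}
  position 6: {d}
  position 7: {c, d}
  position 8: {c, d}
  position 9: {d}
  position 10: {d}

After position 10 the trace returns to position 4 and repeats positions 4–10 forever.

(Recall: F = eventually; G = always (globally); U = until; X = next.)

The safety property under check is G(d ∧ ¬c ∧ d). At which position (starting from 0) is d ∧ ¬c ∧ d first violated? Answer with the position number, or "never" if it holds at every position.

Check d ∧ ¬c ∧ d at each position in order: 0 ✓.
At position 1 the labels are {c}, so d ∧ ¬c ∧ d is false there. This is the first violation.

1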